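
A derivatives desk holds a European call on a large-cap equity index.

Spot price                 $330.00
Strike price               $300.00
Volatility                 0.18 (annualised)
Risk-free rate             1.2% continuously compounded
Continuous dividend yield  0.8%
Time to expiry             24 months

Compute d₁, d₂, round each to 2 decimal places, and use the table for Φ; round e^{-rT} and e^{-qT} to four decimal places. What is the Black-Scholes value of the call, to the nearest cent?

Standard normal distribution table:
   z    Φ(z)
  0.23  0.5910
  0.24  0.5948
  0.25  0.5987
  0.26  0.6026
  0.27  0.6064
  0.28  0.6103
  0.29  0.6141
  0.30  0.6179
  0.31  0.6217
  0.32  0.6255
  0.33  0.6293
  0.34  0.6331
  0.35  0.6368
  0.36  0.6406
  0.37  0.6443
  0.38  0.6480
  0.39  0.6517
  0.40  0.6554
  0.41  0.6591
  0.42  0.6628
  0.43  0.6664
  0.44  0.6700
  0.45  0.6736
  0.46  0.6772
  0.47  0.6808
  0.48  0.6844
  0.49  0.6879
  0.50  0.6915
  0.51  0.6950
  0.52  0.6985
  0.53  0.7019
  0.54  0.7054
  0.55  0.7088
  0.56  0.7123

σ√T = 0.18 × 1.4142 = 0.2546
d₁ = [ln(330/300) + (0.012 − 0.008 + 0.18²/2)·2] / 0.2546 = [0.0953 + 0.0404] / 0.2546 = 0.5331 → 0.53
d₂ = d₁ − σ√T = 0.5331 − 0.2546 = 0.2786 → 0.28
exp(−qT) = exp(−0.008·2) = 0.9841;  exp(−rT) = exp(−0.012·2) = 0.9763
C = 330·0.9841·N(0.53) − 300·0.9763·N(0.28) = 330·0.9841·0.7019 − 300·0.9763·0.6103 = 227.9441 − 178.7508 = 49.1934

$49.19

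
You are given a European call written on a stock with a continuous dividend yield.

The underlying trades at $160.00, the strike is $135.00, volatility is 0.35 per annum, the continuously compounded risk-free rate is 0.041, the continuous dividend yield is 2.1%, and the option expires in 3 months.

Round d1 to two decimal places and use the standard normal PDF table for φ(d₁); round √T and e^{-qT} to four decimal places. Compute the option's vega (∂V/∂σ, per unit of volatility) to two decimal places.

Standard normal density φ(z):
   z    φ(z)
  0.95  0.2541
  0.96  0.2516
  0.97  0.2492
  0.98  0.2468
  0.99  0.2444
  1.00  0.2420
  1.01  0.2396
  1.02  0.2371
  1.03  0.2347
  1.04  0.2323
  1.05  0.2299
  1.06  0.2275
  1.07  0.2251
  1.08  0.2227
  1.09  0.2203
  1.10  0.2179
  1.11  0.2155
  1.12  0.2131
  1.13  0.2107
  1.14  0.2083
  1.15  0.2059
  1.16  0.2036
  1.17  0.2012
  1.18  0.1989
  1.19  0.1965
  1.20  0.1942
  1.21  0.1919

σ√T = 0.35·√0.25 = 0.1750
d₁ = [ln(160/135) + (0.041 − 0.021 + 0.35²/2)·0.25] / 0.1750 = [0.1699 + 0.0203] / 0.1750 = 1.0869 which rounds to 1.09
√T = √0.25 = 0.5000
φ(d₁) = φ(1.09) = 0.2203
e^(−qT) = e^(−0.021·0.25) = 0.9948
vega = S·e^(−qT)·φ(d₁)·√T = 160·0.9948·0.2203·0.5000 = 17.5324

17.53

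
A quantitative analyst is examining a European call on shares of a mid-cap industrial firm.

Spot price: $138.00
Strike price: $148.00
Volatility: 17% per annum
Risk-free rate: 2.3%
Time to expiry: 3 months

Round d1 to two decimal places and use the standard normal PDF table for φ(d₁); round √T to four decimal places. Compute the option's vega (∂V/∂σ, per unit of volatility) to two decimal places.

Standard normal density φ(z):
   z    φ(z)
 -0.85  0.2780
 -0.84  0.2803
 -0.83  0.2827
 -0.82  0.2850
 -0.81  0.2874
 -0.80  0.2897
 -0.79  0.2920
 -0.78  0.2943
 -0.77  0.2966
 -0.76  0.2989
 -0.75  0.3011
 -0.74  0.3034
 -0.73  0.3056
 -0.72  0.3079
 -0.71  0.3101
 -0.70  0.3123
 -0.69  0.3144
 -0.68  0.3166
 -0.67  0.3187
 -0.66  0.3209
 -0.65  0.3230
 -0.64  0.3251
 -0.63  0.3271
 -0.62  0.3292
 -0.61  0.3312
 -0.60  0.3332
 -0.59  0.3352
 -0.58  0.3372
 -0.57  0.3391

21.40

σ√T = 0.17·√0.25 = 0.0850
d₁ = [ln(138/148) + (0.023 + ½·0.17²)·0.25] / (σ√T) = (-0.0700 + 0.0094) / 0.0850 = -0.7129 ≈ -0.71
√T = √0.25 = 0.5000
φ(d₁) = φ(-0.71) = 0.3101
vega = S·φ(d₁)·√T = 138·0.3101·0.5000 = 21.3969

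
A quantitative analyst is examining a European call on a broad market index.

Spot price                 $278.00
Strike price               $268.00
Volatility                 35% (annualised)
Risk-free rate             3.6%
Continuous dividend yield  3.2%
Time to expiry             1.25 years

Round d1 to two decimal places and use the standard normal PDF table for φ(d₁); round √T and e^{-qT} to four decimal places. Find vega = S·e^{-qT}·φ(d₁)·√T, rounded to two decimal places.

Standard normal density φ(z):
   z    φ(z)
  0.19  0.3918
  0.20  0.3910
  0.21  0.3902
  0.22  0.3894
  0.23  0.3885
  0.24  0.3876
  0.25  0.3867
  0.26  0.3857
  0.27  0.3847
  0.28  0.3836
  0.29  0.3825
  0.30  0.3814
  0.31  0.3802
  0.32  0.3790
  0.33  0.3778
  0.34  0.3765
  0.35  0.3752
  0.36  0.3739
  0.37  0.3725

113.89

T = 1.25;  σ√T = 0.3913
ln(S/K) + (r − q + σ²/2)T = ln(278/268) + (0.036 − 0.032 + 0.35²/2)·1.25 = 0.0366 + 0.0816 = 0.1182
d₁ = 0.1182 / 0.3913 = 0.3021 ⇒ 0.30
√T = √1.25 = 1.1180
φ(d₁) = φ(0.30) = 0.3814
exp(−qT) = exp(−0.032·1.25) = 0.9608
vega = S·exp(−qT)·φ(d₁)·√T = 278·0.9608·0.3814·1.1180 = 113.8939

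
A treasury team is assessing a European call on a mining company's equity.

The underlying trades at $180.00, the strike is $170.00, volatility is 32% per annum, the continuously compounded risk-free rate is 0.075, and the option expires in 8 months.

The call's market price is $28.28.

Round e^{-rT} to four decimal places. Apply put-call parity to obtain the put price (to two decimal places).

e^(−rT) = e^(−0.075·0.6667) = 0.9512
Put-call parity: C − P = S − K·e^(−rT) = 180 − 170·0.9512 = 180 − 161.7040 = 18.2960
P = C − (C − P) = 28.28 − (18.2960) = 9.9840

$9.98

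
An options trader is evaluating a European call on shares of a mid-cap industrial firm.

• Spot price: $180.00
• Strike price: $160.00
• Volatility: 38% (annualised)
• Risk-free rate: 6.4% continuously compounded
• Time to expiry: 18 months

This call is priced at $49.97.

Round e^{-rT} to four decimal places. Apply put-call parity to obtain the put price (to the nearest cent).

$15.33

e^(−rT) = e^(−0.064·1.5) = 0.9085
Put-call parity: C − P = S − K·e^(−rT) = 180 − 160·0.9085 = 180 − 145.3600 = 34.6400
P = C − (C − P) = 49.97 − (34.6400) = 15.3300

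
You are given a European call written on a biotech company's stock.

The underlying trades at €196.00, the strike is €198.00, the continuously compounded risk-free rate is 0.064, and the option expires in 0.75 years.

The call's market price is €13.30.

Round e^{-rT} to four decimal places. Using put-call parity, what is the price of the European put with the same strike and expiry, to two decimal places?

e^(−rT) = e^(−0.064·0.75) = 0.9531
Put-call parity: C − P = S − K·e^(−rT) = 196 − 198·0.9531 = 196 − 188.7138 = 7.2862
P = C − (C − P) = 13.30 − (7.2862) = 6.0138

€6.01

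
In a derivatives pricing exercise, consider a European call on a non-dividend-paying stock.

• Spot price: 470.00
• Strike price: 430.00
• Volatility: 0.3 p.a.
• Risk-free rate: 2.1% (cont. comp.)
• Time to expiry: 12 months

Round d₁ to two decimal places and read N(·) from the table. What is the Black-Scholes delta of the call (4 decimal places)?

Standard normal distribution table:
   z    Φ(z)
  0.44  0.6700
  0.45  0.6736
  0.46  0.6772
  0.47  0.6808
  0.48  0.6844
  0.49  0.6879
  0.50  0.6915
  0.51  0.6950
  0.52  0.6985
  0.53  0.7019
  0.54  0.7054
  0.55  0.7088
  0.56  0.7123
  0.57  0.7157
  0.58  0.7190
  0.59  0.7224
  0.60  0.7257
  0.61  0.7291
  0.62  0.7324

σ√T = 0.3 × 1.0000 = 0.3000
d₁ = [ln(470/430) + (0.021 + 0.3²/2)·1] / 0.3000 = [0.0889 + 0.0660] / 0.3000 = 0.5165 ⇒ 0.52
N(d₁) = N(0.52) = 0.6985
Δ_call = N(d₁) = 0.6985

0.6985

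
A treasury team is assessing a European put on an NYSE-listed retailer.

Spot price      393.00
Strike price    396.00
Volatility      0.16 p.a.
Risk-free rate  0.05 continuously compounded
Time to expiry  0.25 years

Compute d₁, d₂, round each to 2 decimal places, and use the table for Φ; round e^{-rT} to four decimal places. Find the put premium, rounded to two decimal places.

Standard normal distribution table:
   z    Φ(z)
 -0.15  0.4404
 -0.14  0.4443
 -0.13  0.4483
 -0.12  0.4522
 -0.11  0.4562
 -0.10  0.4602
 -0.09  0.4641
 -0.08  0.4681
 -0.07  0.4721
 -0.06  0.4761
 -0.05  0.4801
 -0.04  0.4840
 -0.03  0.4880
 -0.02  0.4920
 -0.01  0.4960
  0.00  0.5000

T = 0.25;  σ√T = 0.0800
ln(S/K) + (r + σ²/2)T = ln(393/396) + (0.05 + 0.16²/2)·0.25 = -0.0076 + 0.0157 = 0.0081
d₁ = 0.0081 / 0.0800 = 0.1012 → 0.10
d₂ = d₁ − σ√T = 0.1012 − 0.0800 = 0.0212 → 0.02
exp(−rT) = exp(−0.05·0.25) = 0.9876
N(−d₂) = N(-0.02) = 0.4920;  N(−d₁) = N(-0.10) = 0.4602
P = 396·0.9876·0.4920 − 393·0.4602 = 192.4161 − 180.8586 = 11.5575

11.56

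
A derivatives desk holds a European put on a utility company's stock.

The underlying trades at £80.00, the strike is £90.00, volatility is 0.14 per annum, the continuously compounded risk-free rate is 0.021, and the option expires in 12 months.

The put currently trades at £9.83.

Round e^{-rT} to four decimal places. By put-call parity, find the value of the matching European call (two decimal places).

£1.70

exp(−rT) = exp(−0.021·1) = 0.9792
Put-call parity: C − P = S − K·e^(−rT) = 80 − 90·0.9792 = 80 − 88.1280 = -8.1280
C = P + (C − P) = 9.83 + (-8.1280) = 1.7020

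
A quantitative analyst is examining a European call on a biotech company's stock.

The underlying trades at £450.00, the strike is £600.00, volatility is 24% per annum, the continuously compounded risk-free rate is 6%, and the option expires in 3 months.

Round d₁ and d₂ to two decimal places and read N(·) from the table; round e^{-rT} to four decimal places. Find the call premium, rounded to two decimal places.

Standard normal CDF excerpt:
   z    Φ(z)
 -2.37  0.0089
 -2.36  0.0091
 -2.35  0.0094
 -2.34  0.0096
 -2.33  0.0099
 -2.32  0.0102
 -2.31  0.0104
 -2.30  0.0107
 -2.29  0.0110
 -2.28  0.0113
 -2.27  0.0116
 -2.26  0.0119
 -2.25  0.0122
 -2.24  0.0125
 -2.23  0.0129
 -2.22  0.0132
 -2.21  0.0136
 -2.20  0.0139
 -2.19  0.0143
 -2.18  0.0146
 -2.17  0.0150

£0.27

T = 0.25;  σ√T = 0.1200
ln(S/K) + (r + σ²/2)T = ln(450/600) + (0.06 + 0.24²/2)·0.25 = -0.2877 + 0.0222 = -0.2655
d₁ = -0.2655 / 0.1200 = -2.2124 ⇒ -2.21
d₂ = d₁ − σ√T = -2.2124 − 0.1200 = -2.3324 ⇒ -2.33
exp(−rT) = exp(−0.06·0.25) = 0.9851
N(d₁) = N(-2.21) = 0.0136;  N(d₂) = N(-2.33) = 0.0099
C = 450·0.0136 − 600·0.9851·0.0099 = 6.1200 − 5.8515 = 0.2685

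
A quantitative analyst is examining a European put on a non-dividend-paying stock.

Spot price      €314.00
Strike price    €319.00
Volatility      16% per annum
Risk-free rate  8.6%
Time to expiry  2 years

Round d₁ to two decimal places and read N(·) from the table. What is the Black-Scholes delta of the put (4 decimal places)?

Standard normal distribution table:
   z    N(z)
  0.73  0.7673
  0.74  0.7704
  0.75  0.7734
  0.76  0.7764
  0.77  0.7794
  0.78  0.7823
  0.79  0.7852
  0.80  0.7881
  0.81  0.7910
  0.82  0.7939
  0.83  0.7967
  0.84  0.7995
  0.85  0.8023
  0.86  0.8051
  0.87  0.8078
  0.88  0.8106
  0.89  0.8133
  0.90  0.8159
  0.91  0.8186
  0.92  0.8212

-0.2119

T = 2;  σ√T = 0.2263
ln(S/K) + (r + σ²/2)T = ln(314/319) + (0.086 + 0.16²/2)·2 = -0.0158 + 0.1976 = 0.1818
d₁ = 0.1818 / 0.2263 = 0.8035 ⇒ 0.80
N(d₁) = N(0.80) = 0.7881
Δ_put = N(d₁) − 1 = 0.7881 − 1 = -0.2119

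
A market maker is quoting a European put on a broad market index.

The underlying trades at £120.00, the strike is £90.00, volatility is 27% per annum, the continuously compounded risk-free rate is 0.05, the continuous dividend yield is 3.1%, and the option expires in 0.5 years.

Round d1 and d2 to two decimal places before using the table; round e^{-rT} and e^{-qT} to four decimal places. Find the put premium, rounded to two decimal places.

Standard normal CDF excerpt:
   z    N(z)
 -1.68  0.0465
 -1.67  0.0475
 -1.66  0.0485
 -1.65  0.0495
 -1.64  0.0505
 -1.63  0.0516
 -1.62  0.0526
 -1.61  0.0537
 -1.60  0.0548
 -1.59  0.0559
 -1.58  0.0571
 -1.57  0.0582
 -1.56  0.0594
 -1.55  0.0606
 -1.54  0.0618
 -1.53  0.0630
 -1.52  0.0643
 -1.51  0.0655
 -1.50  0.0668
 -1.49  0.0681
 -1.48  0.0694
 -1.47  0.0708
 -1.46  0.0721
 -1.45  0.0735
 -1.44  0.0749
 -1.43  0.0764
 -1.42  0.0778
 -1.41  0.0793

T = 0.5;  σ√T = 0.1909
ln(S/K) + (r − q + σ²/2)T = ln(120/90) + (0.05 − 0.031 + 0.27²/2)·0.5 = 0.2877 + 0.0277 = 0.3154
d₁ = 0.3154 / 0.1909 = 1.6520 → 1.65
d₂ = d₁ − σ√T = 1.6520 − 0.1909 = 1.4611 → 1.46
exp(−qT) = exp(−0.031·0.5) = 0.9846;  exp(−rT) = exp(−0.05·0.5) = 0.9753
P = 90·0.9753·N(-1.46) − 120·0.9846·N(-1.65) = 90·0.9753·0.0721 − 120·0.9846·0.0495 = 6.3287 − 5.8485 = 0.4802

£0.48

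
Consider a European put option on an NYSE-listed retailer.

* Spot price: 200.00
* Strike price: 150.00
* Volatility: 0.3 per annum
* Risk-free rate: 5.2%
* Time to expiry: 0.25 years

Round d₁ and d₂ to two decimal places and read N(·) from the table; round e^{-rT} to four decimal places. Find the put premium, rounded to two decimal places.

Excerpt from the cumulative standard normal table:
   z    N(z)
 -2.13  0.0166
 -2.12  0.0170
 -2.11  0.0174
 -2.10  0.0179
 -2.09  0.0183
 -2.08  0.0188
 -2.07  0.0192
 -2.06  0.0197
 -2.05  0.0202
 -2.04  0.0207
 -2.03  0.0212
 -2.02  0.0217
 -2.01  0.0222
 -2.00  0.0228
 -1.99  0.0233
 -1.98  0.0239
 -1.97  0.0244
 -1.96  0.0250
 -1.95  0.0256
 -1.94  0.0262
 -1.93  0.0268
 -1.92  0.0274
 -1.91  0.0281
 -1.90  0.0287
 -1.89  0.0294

0.21

σ√T = 0.3·√0.25 = 0.1500
d₁ = [ln(200/150) + (0.052 + 0.3²/2)·0.25] / 0.1500 = [0.2877 + 0.0243] / 0.1500 = 2.0795 ⇒ 2.08
d₂ = d₁ − σ√T = 2.0795 − 0.1500 = 1.9295 ⇒ 1.93
e^(−rT) = e^(−0.052·0.25) = 0.9871
P = 150·0.9871·N(-1.93) − 200·N(-2.08) = 150·0.9871·0.0268 − 200·0.0188 = 3.9681 − 3.7600 = 0.2081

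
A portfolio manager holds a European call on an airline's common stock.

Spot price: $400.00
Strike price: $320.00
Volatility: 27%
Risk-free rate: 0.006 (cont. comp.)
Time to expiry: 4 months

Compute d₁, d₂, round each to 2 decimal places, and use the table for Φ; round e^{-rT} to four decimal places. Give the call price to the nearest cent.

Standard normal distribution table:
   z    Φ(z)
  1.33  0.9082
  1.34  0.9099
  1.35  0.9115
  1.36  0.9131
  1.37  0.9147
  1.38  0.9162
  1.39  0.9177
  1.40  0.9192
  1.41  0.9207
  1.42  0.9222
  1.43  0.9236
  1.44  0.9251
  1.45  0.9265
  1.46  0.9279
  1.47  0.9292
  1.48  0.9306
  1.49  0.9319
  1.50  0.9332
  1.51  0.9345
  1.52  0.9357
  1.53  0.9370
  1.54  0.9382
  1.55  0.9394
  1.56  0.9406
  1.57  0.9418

$82.16

T = 0.3333;  σ√T = 0.1559
ln(S/K) + (r + σ²/2)T = ln(400/320) + (0.006 + 0.27²/2)·0.3333 = 0.2231 + 0.0141 = 0.2373
d₁ = 0.2373 / 0.1559 = 1.5222 → 1.52
d₂ = d₁ − σ√T = 1.5222 − 0.1559 = 1.3664 → 1.37
e^(−rT) = e^(−0.006·0.3333) = 0.9980
N(d₁) = N(1.52) = 0.9357;  N(d₂) = N(1.37) = 0.9147
C = 400·0.9357 − 320·0.9980·0.9147 = 374.2800 − 292.1186 = 82.1614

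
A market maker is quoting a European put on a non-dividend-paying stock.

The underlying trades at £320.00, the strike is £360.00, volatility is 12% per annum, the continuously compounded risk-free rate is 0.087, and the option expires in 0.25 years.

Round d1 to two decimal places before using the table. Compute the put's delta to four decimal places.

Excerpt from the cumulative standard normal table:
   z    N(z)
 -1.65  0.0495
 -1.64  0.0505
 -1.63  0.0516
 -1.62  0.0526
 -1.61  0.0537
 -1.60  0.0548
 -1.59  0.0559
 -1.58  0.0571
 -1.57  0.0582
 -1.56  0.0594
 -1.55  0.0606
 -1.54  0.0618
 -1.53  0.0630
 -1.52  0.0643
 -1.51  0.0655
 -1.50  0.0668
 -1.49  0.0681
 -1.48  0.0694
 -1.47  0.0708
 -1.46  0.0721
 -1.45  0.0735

-0.9418

σ√T = 0.12 × 0.5000 = 0.0600
ln(S/K) + (r + σ²/2)T = ln(320/360) + (0.087 + 0.12²/2)·0.25 = -0.1178 + 0.0235 = -0.0942
d₁ = -0.0942 / 0.0600 = -1.5706 ≈ -1.57
N(d₁) = N(-1.57) = 0.0582
Δ_put = N(d₁) − 1 = 0.0582 − 1 = -0.9418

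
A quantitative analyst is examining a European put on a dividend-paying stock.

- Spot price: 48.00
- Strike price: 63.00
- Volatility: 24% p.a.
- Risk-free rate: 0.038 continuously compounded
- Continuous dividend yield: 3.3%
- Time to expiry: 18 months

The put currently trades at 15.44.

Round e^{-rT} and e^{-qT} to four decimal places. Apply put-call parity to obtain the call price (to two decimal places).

1.61

exp(−qT) = exp(−0.033·1.5) = 0.9517;  exp(−rT) = exp(−0.038·1.5) = 0.9446
Put-call parity: C − P = S·e^(−qT) − K·e^(−rT) = 48·0.9517 − 63·0.9446 = 45.6816 − 59.5098 = -13.8282
C = P + (C − P) = 15.44 + (-13.8282) = 1.6118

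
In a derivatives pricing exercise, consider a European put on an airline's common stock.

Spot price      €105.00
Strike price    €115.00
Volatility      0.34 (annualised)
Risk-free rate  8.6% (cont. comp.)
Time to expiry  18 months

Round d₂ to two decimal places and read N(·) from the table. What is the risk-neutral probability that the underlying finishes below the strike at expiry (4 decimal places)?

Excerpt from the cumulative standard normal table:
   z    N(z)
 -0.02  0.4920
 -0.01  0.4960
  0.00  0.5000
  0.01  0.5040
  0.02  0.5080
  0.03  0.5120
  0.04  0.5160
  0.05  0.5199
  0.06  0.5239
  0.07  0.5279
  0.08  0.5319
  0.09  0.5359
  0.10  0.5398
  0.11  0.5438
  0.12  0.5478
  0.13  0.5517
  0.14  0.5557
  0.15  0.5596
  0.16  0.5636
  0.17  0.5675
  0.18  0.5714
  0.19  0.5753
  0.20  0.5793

T = 1.5;  σ√T = 0.4164
ln(S/K) + (r + σ²/2)T = ln(105/115) + (0.086 + 0.34²/2)·1.5 = -0.0910 + 0.2157 = 0.1247
d₁ = 0.1247 / 0.4164 = 0.2995 ⇒ 0.30
d₂ = d₁ − σ√T = 0.2995 − 0.4164 = -0.1169 ⇒ -0.12
Risk-neutral Pr[S_T < K] = N(−d₂) = N(0.12) = 0.5478

0.5478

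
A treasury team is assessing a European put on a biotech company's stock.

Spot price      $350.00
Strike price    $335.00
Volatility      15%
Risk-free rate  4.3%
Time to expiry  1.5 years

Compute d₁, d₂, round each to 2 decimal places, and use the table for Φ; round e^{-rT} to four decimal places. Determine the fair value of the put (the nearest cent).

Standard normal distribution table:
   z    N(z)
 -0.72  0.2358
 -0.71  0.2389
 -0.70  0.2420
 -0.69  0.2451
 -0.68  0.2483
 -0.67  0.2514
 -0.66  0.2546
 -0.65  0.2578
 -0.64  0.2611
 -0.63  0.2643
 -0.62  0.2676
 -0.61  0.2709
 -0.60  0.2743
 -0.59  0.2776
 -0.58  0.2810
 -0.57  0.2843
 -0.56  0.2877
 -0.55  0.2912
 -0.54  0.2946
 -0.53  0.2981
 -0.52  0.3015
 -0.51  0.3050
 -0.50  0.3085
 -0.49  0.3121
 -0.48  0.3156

T = 1.5;  σ√T = 0.1837
d₁ = [ln(350/335) + (0.043 + 0.15²/2)·1.5] / 0.1837 = [0.0438 + 0.0814] / 0.1837 = 0.6814 ≈ 0.68
d₂ = d₁ − σ√T = 0.6814 − 0.1837 = 0.4977 ≈ 0.50
exp(−rT) = exp(−0.043·1.5) = 0.9375
N(−d₂) = N(-0.50) = 0.3085;  N(−d₁) = N(-0.68) = 0.2483
P = 335·0.9375·0.3085 − 350·0.2483 = 96.8883 − 86.9050 = 9.9833

$9.98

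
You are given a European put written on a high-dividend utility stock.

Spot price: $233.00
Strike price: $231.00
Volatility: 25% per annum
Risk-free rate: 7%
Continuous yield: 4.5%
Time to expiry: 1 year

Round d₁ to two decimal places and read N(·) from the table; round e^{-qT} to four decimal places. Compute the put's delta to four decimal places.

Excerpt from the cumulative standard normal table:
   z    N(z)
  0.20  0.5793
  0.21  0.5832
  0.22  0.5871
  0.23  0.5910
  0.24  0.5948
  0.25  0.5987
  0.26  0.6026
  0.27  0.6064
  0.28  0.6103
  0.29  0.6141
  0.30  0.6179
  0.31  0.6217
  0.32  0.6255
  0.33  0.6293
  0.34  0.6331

σ√T = 0.25 × 1.0000 = 0.2500
ln(S/K) + (r − q + σ²/2)T = ln(233/231) + (0.07 − 0.045 + 0.25²/2)·1 = 0.0086 + 0.0563 = 0.0649
d₁ = 0.0649 / 0.2500 = 0.2595 which rounds to 0.26
N(d₁) = N(0.26) = 0.6026
Δ_put = exp(−qT)·(N(d₁) − 1) = 0.9560·(0.6026 − 1) = -0.3799

-0.3799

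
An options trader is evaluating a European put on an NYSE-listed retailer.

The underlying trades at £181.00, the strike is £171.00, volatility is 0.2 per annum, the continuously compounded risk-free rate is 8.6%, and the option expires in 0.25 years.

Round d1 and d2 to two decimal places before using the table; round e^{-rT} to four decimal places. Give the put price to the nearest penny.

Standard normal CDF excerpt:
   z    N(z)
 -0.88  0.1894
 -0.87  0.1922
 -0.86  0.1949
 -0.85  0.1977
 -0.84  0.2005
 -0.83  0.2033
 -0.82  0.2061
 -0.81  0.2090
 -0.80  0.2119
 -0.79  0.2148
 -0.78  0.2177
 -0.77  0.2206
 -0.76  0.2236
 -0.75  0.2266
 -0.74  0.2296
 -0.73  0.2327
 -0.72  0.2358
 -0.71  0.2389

£2.15

σ√T = 0.2 × 0.5000 = 0.1000
d₁ = [ln(181/171) + (0.086 + 0.2²/2)·0.25] / 0.1000 = [0.0568 + 0.0265] / 0.1000 = 0.8333 ≈ 0.83
d₂ = d₁ − σ√T = 0.8333 − 0.1000 = 0.7333 ≈ 0.73
exp(−rT) = exp(−0.086·0.25) = 0.9787
N(−d₂) = N(-0.73) = 0.2327;  N(−d₁) = N(-0.83) = 0.2033
P = 171·0.9787·0.2327 − 181·0.2033 = 38.9441 − 36.7973 = 2.1468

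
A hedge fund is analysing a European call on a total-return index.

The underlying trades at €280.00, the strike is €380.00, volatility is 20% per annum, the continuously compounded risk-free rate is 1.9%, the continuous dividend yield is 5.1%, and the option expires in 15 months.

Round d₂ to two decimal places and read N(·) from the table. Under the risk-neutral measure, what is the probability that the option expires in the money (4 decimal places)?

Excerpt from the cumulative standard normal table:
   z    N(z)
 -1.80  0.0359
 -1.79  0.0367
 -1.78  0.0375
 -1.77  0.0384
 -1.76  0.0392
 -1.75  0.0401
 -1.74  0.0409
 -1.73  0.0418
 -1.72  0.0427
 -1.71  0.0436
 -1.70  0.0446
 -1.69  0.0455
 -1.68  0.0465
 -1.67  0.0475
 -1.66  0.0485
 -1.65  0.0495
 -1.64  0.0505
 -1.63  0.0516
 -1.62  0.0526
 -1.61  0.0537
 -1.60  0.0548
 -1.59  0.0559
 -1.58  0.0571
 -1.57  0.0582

0.0485

σ√T = 0.2·√1.25 = 0.2236
ln(S/K) + (r − q + σ²/2)T = ln(280/380) + (0.019 − 0.051 + 0.2²/2)·1.25 = -0.3054 − 0.0150 = -0.3204
d₁ = -0.3204 / 0.2236 = -1.4328 ≈ -1.43
d₂ = d₁ − σ√T = -1.4328 − 0.2236 = -1.6564 ≈ -1.66
Pr(exercise) under Q = N(d₂) = 0.0485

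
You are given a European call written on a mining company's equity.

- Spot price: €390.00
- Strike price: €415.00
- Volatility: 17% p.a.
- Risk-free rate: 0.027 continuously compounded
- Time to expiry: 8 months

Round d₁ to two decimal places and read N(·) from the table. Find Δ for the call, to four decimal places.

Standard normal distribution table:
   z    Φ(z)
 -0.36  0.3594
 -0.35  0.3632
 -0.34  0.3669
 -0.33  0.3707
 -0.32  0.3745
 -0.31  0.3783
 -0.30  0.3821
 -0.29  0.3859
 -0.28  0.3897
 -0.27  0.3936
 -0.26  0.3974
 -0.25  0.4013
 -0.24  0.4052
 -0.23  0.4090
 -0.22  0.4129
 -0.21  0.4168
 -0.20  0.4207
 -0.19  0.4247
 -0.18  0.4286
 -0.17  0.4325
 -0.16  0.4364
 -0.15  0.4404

0.4013

σ√T = 0.17·√0.6667 = 0.1388
ln(S/K) + (r + σ²/2)T = ln(390/415) + (0.027 + 0.17²/2)·0.6667 = -0.0621 + 0.0276 = -0.0345
d₁ = -0.0345 / 0.1388 = -0.2485 ≈ -0.25
N(d₁) = N(-0.25) = 0.4013
Δ_call = N(d₁) = 0.4013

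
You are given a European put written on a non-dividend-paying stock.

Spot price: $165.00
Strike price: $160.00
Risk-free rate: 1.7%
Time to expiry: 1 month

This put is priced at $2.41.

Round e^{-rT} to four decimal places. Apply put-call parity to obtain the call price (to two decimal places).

exp(−rT) = exp(−0.017·0.08333) = 0.9986
Put-call parity: C − P = S − K·e^(−rT) = 165 − 160·0.9986 = 165 − 159.7760 = 5.2240
C = P + (C − P) = 2.41 + (5.2240) = 7.6340

$7.63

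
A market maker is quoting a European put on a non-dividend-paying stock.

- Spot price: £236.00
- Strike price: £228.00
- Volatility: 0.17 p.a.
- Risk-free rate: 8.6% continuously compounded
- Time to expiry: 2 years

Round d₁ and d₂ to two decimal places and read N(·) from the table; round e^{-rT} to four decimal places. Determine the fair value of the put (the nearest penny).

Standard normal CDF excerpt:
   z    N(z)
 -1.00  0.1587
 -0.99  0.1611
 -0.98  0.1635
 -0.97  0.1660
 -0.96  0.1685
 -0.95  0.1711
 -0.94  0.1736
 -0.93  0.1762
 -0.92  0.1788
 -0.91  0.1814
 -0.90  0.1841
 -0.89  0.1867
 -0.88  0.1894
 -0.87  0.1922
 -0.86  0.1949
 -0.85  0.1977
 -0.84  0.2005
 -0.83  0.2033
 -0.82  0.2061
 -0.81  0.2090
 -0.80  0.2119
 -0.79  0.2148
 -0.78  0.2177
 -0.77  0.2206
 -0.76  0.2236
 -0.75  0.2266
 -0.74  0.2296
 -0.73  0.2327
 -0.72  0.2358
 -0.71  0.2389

T = 2;  σ√T = 0.2404
ln(S/K) + (r + σ²/2)T = ln(236/228) + (0.086 + 0.17²/2)·2 = 0.0345 + 0.2009 = 0.2354
d₁ = 0.2354 / 0.2404 = 0.9791 → 0.98
d₂ = d₁ − σ√T = 0.9791 − 0.2404 = 0.7387 → 0.74
e^(−rT) = e^(−0.086·2) = 0.8420
N(−d₂) = N(-0.74) = 0.2296;  N(−d₁) = N(-0.98) = 0.1635
P = 228·0.8420·0.2296 − 236·0.1635 = 44.0777 − 38.5860 = 5.4917

£5.49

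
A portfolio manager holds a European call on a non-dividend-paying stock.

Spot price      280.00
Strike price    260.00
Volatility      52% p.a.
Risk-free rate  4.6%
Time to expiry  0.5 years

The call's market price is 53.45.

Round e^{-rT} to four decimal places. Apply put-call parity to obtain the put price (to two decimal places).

27.55

e^(−rT) = e^(−0.046·0.5) = 0.9773
Put-call parity: C − P = S − K·e^(−rT) = 280 − 260·0.9773 = 280 − 254.0980 = 25.9020
P = C − (C − P) = 53.45 − (25.9020) = 27.5480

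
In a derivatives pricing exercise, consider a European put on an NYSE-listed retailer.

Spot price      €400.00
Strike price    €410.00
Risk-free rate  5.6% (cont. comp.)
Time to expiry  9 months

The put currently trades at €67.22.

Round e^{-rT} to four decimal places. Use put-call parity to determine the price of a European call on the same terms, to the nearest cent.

exp(−rT) = exp(−0.056·0.75) = 0.9589
Put-call parity: C − P = S − K·e^(−rT) = 400 − 410·0.9589 = 400 − 393.1490 = 6.8510
C = P + (C − P) = 67.22 + (6.8510) = 74.0710

€74.07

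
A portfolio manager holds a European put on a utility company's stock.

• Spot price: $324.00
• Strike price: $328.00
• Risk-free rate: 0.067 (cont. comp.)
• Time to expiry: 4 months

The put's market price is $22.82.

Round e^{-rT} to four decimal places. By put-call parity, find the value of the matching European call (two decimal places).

$26.07

exp(−rT) = exp(−0.067·0.3333) = 0.9779
Put-call parity: C − P = S − K·e^(−rT) = 324 − 328·0.9779 = 324 − 320.7512 = 3.2488
C = P + (C − P) = 22.82 + (3.2488) = 26.0688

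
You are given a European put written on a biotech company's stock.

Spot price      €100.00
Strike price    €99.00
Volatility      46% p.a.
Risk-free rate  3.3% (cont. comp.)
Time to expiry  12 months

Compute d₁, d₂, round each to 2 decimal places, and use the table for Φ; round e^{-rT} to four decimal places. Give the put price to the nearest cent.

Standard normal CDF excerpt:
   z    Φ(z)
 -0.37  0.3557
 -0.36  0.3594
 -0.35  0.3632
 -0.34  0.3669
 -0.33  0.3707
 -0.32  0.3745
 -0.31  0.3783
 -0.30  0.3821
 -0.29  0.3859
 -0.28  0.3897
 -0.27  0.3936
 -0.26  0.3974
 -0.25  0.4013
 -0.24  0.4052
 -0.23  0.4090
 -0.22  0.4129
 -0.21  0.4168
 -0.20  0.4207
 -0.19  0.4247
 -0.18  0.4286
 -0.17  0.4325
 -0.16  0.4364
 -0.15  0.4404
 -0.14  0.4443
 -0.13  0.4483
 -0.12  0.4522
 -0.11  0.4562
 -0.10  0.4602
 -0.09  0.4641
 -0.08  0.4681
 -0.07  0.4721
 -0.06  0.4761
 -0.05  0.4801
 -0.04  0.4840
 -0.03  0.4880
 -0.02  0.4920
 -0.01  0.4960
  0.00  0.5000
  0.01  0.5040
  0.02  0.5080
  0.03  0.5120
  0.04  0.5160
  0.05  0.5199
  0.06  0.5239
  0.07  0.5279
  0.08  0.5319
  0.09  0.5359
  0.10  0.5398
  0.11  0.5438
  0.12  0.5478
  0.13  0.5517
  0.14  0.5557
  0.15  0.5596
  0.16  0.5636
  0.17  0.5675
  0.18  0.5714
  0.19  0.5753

σ√T = 0.46 × 1.0000 = 0.4600
d₁ = [ln(100/99) + (0.033 + ½·0.46²)·1] / (σ√T) = (0.0101 + 0.1388) / 0.4600 = 0.3236 ≈ 0.32
d₂ = 0.3236 − 0.4600 = -0.1364 ≈ -0.14
exp(−rT) = exp(−0.033·1) = 0.9675
N(−d₂) = N(0.14) = 0.5557;  N(−d₁) = N(-0.32) = 0.3745
P = 99·0.9675·0.5557 − 100·0.3745 = 53.2263 − 37.4500 = 15.7763

€15.78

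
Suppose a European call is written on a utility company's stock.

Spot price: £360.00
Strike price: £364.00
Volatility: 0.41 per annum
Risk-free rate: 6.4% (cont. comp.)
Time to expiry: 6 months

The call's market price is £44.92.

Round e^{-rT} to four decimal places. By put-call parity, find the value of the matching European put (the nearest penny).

£37.45

e^(−rT) = e^(−0.064·0.5) = 0.9685
Put-call parity: C − P = S − K·e^(−rT) = 360 − 364·0.9685 = 360 − 352.5340 = 7.4660
P = C − (C − P) = 44.92 − (7.4660) = 37.4540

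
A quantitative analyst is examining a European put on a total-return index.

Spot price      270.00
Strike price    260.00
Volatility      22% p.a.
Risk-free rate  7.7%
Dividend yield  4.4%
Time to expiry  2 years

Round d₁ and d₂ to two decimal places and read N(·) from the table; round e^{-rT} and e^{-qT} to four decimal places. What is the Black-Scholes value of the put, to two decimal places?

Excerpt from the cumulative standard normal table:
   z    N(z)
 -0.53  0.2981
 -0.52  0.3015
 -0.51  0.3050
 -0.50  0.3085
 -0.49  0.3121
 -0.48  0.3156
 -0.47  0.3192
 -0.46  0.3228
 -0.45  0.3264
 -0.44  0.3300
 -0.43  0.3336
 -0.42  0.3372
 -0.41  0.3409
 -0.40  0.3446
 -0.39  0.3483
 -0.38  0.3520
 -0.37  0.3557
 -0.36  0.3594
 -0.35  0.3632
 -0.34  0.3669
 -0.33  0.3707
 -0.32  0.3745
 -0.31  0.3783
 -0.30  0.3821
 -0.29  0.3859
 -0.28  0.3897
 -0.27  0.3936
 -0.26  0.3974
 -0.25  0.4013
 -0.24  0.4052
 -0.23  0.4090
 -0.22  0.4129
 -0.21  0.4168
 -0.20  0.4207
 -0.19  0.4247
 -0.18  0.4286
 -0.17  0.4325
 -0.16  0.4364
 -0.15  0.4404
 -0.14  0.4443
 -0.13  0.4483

T = 2;  σ√T = 0.3111
ln(S/K) + (r − q + σ²/2)T = ln(270/260) + (0.077 − 0.044 + 0.22²/2)·2 = 0.0377 + 0.1144 = 0.1521
d₁ = 0.1521 / 0.3111 = 0.4890 which rounds to 0.49
d₂ = d₁ − σ√T = 0.4890 − 0.3111 = 0.1779 which rounds to 0.18
exp(−qT) = exp(−0.044·2) = 0.9158;  exp(−rT) = exp(−0.077·2) = 0.8573
P = 260·0.8573·N(-0.18) − 270·0.9158·N(-0.49) = 260·0.8573·0.4286 − 270·0.9158·0.3121 = 95.5341 − 77.1717 = 18.3624

18.36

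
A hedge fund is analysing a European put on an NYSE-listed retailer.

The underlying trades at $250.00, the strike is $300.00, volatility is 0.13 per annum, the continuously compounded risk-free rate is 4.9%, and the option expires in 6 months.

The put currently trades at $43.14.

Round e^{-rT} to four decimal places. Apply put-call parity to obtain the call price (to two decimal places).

exp(−rT) = exp(−0.049·0.5) = 0.9758
Put-call parity: C − P = S − K·e^(−rT) = 250 − 300·0.9758 = 250 − 292.7400 = -42.7400
C = P + (C − P) = 43.14 + (-42.7400) = 0.4000

$0.40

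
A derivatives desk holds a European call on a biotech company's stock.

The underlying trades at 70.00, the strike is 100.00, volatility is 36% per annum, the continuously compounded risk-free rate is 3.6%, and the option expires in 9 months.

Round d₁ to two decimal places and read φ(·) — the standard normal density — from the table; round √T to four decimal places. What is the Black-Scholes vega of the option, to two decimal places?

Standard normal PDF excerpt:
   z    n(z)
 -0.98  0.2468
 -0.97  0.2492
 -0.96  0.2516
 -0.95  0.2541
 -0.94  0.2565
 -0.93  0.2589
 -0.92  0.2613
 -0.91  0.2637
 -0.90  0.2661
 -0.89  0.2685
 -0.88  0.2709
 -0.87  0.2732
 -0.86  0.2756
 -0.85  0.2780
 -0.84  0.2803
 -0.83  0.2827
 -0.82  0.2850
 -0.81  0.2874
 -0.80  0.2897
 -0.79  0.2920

16.13

σ√T = 0.36·√0.75 = 0.3118
ln(S/K) + (r + σ²/2)T = ln(70/100) + (0.036 + 0.36²/2)·0.75 = -0.3567 + 0.0756 = -0.2811
d₁ = -0.2811 / 0.3118 = -0.9015 ≈ -0.90
√T = √0.75 = 0.8660
φ(d₁) = φ(-0.90) = 0.2661
vega = S·φ(d₁)·√T = 70·0.2661·0.8660 = 16.1310
(The put has the same vega.)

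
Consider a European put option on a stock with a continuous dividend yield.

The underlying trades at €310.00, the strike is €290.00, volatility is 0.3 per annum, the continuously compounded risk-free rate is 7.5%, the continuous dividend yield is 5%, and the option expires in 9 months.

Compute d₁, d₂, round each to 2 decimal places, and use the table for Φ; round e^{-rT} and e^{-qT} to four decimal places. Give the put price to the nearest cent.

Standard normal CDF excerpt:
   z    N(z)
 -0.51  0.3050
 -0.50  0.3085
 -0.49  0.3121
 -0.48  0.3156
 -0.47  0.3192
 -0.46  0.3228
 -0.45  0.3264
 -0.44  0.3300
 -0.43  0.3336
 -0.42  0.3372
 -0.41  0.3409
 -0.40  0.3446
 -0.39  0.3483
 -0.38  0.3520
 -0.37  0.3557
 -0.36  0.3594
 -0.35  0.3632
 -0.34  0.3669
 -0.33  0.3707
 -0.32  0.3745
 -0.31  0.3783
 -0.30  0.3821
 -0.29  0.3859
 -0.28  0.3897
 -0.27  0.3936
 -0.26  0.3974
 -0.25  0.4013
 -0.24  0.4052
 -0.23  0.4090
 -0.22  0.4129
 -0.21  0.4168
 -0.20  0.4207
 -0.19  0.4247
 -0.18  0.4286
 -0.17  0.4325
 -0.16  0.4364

€18.94

T = 0.75;  σ√T = 0.2598
d₁ = [ln(310/290) + (0.075 − 0.05 + 0.3²/2)·0.75] / 0.2598 = [0.0667 + 0.0525] / 0.2598 = 0.4588 which rounds to 0.46
d₂ = d₁ − σ√T = 0.4588 − 0.2598 = 0.1990 which rounds to 0.20
exp(−qT) = exp(−0.05·0.75) = 0.9632;  exp(−rT) = exp(−0.075·0.75) = 0.9453
N(−d₂) = N(-0.20) = 0.4207;  N(−d₁) = N(-0.46) = 0.3228
P = 290·0.9453·0.4207 − 310·0.9632·0.3228 = 115.3294 − 96.3855 = 18.9439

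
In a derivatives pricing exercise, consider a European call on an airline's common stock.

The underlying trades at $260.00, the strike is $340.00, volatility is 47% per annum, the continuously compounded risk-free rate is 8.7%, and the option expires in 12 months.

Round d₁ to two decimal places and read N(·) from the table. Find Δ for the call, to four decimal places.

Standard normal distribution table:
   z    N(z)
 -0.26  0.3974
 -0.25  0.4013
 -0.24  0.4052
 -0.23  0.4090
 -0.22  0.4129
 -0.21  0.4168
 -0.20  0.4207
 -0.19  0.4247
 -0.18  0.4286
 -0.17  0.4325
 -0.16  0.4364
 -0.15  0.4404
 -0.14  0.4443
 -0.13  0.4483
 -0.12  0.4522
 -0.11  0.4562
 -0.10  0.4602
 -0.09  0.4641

0.4404

σ√T = 0.47·√1 = 0.4700
d₁ = [ln(260/340) + (0.087 + ½·0.47²)·1] / (σ√T) = (-0.2683 + 0.1974) / 0.4700 = -0.1507 → -0.15
N(d₁) = N(-0.15) = 0.4404
Δ_call = N(d₁) = 0.4404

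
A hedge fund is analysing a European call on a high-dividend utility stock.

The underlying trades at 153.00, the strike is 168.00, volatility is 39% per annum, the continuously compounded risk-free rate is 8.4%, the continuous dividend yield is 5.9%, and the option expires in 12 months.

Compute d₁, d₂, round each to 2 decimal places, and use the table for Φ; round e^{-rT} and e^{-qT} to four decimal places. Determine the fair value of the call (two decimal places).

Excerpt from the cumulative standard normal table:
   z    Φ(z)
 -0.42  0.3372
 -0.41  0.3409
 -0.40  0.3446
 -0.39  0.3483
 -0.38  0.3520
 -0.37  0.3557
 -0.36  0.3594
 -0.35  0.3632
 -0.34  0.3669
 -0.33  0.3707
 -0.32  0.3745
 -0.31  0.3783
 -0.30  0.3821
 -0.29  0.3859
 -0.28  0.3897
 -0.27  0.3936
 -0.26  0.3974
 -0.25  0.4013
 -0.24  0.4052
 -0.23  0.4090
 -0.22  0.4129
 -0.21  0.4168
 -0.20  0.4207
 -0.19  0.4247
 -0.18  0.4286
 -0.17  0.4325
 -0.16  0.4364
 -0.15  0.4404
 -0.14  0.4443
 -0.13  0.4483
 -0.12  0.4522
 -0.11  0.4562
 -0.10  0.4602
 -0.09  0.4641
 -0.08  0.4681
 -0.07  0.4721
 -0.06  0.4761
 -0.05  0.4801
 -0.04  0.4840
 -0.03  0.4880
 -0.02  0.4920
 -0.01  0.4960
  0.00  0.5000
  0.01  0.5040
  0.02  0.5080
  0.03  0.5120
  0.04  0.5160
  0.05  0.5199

σ√T = 0.39 × 1.0000 = 0.3900
d₁ = [ln(153/168) + (0.084 − 0.059 + 0.39²/2)·1] / 0.3900 = [-0.0935 + 0.1011] / 0.3900 = 0.0193 → 0.02
d₂ = d₁ − σ√T = 0.0193 − 0.3900 = -0.3707 → -0.37
exp(−qT) = exp(−0.059·1) = 0.9427;  exp(−rT) = exp(−0.084·1) = 0.9194
N(d₁) = N(0.02) = 0.5080;  N(d₂) = N(-0.37) = 0.3557
C = 153·0.9427·0.5080 − 168·0.9194·0.3557 = 73.2704 − 54.9411 = 18.3293

18.33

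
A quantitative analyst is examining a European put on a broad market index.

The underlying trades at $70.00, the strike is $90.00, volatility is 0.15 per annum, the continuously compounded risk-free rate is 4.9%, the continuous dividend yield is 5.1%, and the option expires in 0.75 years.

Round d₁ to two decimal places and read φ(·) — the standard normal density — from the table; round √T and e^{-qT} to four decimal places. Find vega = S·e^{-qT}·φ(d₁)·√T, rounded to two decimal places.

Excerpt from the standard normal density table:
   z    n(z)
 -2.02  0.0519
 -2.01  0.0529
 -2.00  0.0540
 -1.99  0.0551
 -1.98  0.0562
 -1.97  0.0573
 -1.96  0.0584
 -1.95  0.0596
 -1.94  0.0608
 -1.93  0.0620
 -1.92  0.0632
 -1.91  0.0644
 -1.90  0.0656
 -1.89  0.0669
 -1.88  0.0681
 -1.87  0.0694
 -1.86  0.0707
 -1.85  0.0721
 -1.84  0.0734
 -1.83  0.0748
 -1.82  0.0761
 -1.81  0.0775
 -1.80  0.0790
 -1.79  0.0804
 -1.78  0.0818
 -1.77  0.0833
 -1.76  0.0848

T = 0.75;  σ√T = 0.1299
ln(S/K) + (r − q + σ²/2)T = ln(70/90) + (0.049 − 0.051 + 0.15²/2)·0.75 = -0.2513 + 0.0069 = -0.2444
d₁ = -0.2444 / 0.1299 = -1.8812 ⇒ -1.88
√T = √0.75 = 0.8660
φ(d₁) = φ(-1.88) = 0.0681
exp(−qT) = exp(−0.051·0.75) = 0.9625
vega = S·exp(−qT)·φ(d₁)·√T = 70·0.9625·0.0681·0.8660 = 3.9734

3.97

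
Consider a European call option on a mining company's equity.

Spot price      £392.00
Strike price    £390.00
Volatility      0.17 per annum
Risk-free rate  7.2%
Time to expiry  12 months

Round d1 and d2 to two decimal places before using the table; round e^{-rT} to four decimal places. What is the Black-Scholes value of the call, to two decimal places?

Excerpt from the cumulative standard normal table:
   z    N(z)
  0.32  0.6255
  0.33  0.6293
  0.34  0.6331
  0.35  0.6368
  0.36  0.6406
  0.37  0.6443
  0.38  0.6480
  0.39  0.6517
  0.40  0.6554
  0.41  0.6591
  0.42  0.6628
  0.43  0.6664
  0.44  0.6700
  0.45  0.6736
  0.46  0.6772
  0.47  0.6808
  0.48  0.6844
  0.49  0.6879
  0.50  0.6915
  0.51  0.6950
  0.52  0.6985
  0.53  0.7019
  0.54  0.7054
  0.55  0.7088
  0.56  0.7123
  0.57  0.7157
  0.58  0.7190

£42.70

σ√T = 0.17·√1 = 0.1700
ln(S/K) + (r + σ²/2)T = ln(392/390) + (0.072 + 0.17²/2)·1 = 0.0051 + 0.0864 = 0.0916
d₁ = 0.0916 / 0.1700 = 0.5386 → 0.54
d₂ = d₁ − σ√T = 0.5386 − 0.1700 = 0.3686 → 0.37
e^(−rT) = e^(−0.072·1) = 0.9305
N(d₁) = N(0.54) = 0.7054;  N(d₂) = N(0.37) = 0.6443
C = 392·0.7054 − 390·0.9305·0.6443 = 276.5168 − 233.8132 = 42.7036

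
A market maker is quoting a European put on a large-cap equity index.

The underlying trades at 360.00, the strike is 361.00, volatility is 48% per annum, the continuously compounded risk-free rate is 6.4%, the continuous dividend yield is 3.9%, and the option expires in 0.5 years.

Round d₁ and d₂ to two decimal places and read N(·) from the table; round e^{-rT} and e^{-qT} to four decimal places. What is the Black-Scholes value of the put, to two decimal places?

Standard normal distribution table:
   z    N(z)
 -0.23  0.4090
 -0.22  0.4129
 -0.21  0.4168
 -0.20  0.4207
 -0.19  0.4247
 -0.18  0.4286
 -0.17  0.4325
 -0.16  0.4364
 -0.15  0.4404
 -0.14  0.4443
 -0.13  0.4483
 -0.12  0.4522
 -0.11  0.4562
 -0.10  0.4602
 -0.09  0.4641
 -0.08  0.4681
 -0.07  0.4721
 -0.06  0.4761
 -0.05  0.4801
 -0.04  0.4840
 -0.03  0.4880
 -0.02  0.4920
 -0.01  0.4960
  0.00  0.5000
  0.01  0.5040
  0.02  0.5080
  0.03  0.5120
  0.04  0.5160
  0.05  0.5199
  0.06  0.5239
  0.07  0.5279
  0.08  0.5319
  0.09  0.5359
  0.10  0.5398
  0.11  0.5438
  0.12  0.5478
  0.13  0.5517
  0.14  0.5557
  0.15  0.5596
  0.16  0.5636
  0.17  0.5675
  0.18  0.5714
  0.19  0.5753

T = 0.5;  σ√T = 0.3394
d₁ = [ln(360/361) + (0.064 − 0.039 + ½·0.48²)·0.5] / (σ√T) = (-0.0028 + 0.0701) / 0.3394 = 0.1984 ≈ 0.20
d₂ = 0.1984 − 0.3394 = -0.1410 ≈ -0.14
e^(−qT) = e^(−0.039·0.5) = 0.9807;  e^(−rT) = e^(−0.064·0.5) = 0.9685
N(−d₂) = N(0.14) = 0.5557;  N(−d₁) = N(-0.20) = 0.4207
P = 361·0.9685·0.5557 − 360·0.9807·0.4207 = 194.2886 − 148.5290 = 45.7596

45.76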